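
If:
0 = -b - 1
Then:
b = -1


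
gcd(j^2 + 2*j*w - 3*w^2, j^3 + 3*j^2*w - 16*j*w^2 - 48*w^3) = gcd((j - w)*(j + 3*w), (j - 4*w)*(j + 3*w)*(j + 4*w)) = j + 3*w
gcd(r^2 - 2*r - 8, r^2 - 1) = 1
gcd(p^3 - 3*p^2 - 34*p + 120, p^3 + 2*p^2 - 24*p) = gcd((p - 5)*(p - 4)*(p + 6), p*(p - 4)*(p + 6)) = p^2 + 2*p - 24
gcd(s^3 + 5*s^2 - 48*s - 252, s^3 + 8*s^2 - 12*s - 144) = s^2 + 12*s + 36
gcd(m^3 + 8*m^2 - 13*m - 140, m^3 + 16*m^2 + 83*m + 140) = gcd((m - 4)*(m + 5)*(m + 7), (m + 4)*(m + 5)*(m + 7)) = m^2 + 12*m + 35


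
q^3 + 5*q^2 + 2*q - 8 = (q - 1)*(q + 2)*(q + 4)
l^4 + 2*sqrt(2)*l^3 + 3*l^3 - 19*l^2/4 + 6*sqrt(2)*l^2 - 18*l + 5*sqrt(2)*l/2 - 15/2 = (l + 1/2)*(l + 5/2)*(l - sqrt(2))*(l + 3*sqrt(2))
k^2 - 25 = (k - 5)*(k + 5)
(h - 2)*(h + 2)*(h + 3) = h^3 + 3*h^2 - 4*h - 12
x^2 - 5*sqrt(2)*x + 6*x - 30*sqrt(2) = (x + 6)*(x - 5*sqrt(2))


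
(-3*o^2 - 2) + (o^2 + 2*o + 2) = -2*o^2 + 2*o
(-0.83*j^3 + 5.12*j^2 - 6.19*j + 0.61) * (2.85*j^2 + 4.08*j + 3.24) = -2.3655*j^5 + 11.2056*j^4 + 0.558900000000001*j^3 - 6.9279*j^2 - 17.5668*j + 1.9764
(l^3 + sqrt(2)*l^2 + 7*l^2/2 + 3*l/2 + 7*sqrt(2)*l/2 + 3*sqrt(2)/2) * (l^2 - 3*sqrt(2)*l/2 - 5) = l^5 - sqrt(2)*l^4/2 + 7*l^4/2 - 13*l^3/2 - 7*sqrt(2)*l^3/4 - 28*l^2 - 23*sqrt(2)*l^2/4 - 35*sqrt(2)*l/2 - 12*l - 15*sqrt(2)/2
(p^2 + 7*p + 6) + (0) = p^2 + 7*p + 6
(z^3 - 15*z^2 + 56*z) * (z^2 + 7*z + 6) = z^5 - 8*z^4 - 43*z^3 + 302*z^2 + 336*z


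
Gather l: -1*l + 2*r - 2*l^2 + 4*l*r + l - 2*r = -2*l^2 + 4*l*r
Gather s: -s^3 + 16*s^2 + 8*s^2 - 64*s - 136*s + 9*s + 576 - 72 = -s^3 + 24*s^2 - 191*s + 504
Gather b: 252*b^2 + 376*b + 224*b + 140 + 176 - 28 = 252*b^2 + 600*b + 288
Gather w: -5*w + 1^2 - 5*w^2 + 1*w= -5*w^2 - 4*w + 1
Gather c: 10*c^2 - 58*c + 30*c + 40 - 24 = 10*c^2 - 28*c + 16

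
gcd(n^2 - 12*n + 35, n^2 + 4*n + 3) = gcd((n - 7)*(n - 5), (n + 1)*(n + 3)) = 1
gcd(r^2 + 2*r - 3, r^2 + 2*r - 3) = r^2 + 2*r - 3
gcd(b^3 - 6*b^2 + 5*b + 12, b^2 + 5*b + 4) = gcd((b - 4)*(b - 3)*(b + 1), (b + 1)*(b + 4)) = b + 1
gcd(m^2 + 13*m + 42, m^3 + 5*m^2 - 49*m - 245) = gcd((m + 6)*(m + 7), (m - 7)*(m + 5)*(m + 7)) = m + 7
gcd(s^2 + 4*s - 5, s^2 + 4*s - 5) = s^2 + 4*s - 5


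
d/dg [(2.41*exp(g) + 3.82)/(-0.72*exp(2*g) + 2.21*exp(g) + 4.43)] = (1.7352*exp(2*g) + 5.5008*exp(g) + 2.2341)*exp(g)/(0.5184*exp(4*g) - 3.1824*exp(3*g) - 1.4951*exp(2*g) + 19.5806*exp(g) + 19.6249)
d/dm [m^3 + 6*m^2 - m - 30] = 3*m^2 + 12*m - 1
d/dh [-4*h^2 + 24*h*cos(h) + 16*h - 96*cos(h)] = -24*h*sin(h) - 8*h + 96*sin(h) + 24*cos(h) + 16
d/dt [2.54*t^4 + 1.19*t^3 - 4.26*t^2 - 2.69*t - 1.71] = 10.16*t^3 + 3.57*t^2 - 8.52*t - 2.69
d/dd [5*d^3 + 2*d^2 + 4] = d*(15*d + 4)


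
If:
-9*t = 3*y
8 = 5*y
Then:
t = -8/15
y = 8/5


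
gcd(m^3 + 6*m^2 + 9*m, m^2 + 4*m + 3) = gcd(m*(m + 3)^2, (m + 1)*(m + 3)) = m + 3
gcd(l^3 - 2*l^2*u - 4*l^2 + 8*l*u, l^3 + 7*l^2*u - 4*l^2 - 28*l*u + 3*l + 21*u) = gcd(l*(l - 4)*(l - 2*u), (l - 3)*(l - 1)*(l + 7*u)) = 1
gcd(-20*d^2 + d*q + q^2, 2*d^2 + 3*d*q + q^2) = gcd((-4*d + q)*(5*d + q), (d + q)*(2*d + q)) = 1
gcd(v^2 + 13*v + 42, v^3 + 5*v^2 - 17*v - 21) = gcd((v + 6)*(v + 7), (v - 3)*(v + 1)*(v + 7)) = v + 7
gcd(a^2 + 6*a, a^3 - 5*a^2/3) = a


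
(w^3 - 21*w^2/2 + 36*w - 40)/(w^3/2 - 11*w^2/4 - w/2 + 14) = 2*(2*w^2 - 13*w + 20)/(2*w^2 - 3*w - 14)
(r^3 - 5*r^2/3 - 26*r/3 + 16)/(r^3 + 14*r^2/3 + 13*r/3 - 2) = (3*r^2 - 14*r + 16)/(3*r^2 + 5*r - 2)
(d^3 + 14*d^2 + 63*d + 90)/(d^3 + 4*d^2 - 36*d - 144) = (d^2 + 8*d + 15)/(d^2 - 2*d - 24)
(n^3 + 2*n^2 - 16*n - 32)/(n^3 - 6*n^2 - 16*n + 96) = (n + 2)/(n - 6)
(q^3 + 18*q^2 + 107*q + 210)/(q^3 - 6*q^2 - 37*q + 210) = (q^2 + 12*q + 35)/(q^2 - 12*q + 35)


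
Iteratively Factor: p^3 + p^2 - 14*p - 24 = (p + 3)*(p^2 - 2*p - 8) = (p + 2)*(p + 3)*(p - 4)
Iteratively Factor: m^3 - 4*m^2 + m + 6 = (m - 3)*(m^2 - m - 2) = (m - 3)*(m + 1)*(m - 2)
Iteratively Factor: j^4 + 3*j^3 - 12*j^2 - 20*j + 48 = (j - 2)*(j^3 + 5*j^2 - 2*j - 24) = (j - 2)^2*(j^2 + 7*j + 12) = (j - 2)^2*(j + 3)*(j + 4)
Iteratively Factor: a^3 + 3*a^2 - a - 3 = (a + 1)*(a^2 + 2*a - 3) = (a + 1)*(a + 3)*(a - 1)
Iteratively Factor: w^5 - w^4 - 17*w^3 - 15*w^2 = (w + 1)*(w^4 - 2*w^3 - 15*w^2) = w*(w + 1)*(w^3 - 2*w^2 - 15*w) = w^2*(w + 1)*(w^2 - 2*w - 15) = w^2*(w + 1)*(w + 3)*(w - 5)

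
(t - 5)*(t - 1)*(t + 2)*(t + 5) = t^4 + t^3 - 27*t^2 - 25*t + 50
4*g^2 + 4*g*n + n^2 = (2*g + n)^2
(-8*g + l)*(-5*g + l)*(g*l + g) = 40*g^3*l + 40*g^3 - 13*g^2*l^2 - 13*g^2*l + g*l^3 + g*l^2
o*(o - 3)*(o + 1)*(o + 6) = o^4 + 4*o^3 - 15*o^2 - 18*o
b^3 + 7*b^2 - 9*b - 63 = (b - 3)*(b + 3)*(b + 7)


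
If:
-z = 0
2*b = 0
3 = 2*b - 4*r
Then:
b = 0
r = -3/4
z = 0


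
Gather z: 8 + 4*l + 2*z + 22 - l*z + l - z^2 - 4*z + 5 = 5*l - z^2 + z*(-l - 2) + 35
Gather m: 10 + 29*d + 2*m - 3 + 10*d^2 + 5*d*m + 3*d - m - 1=10*d^2 + 32*d + m*(5*d + 1) + 6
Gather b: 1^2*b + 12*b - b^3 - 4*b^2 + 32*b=-b^3 - 4*b^2 + 45*b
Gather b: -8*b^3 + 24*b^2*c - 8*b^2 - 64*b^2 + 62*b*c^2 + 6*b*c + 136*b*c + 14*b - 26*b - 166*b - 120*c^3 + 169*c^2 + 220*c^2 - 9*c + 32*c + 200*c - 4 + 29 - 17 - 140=-8*b^3 + b^2*(24*c - 72) + b*(62*c^2 + 142*c - 178) - 120*c^3 + 389*c^2 + 223*c - 132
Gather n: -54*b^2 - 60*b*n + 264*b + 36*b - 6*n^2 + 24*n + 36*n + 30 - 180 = -54*b^2 + 300*b - 6*n^2 + n*(60 - 60*b) - 150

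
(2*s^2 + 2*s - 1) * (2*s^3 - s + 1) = 4*s^5 + 4*s^4 - 4*s^3 + 3*s - 1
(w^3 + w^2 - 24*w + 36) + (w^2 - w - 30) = w^3 + 2*w^2 - 25*w + 6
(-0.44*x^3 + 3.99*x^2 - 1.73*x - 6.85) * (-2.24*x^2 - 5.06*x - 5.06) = 0.9856*x^5 - 6.7112*x^4 - 14.0878*x^3 + 3.9084*x^2 + 43.4148*x + 34.661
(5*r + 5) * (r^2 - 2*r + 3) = 5*r^3 - 5*r^2 + 5*r + 15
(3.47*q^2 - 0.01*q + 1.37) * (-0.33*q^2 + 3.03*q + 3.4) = -1.1451*q^4 + 10.5174*q^3 + 11.3156*q^2 + 4.1171*q + 4.658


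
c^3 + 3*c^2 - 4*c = c*(c - 1)*(c + 4)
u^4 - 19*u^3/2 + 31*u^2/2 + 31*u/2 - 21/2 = (u - 7)*(u - 3)*(u - 1/2)*(u + 1)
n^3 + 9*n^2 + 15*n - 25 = (n - 1)*(n + 5)^2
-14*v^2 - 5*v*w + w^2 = (-7*v + w)*(2*v + w)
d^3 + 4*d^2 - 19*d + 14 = (d - 2)*(d - 1)*(d + 7)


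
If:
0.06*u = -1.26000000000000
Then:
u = -21.00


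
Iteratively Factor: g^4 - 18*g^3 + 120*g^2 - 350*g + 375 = (g - 3)*(g^3 - 15*g^2 + 75*g - 125) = (g - 5)*(g - 3)*(g^2 - 10*g + 25) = (g - 5)^2*(g - 3)*(g - 5)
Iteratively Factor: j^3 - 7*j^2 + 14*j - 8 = (j - 2)*(j^2 - 5*j + 4) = (j - 2)*(j - 1)*(j - 4)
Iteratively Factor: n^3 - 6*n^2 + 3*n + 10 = (n + 1)*(n^2 - 7*n + 10) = (n - 5)*(n + 1)*(n - 2)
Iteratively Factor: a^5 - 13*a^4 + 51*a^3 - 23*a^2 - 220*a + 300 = (a + 2)*(a^4 - 15*a^3 + 81*a^2 - 185*a + 150) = (a - 2)*(a + 2)*(a^3 - 13*a^2 + 55*a - 75) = (a - 5)*(a - 2)*(a + 2)*(a^2 - 8*a + 15) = (a - 5)^2*(a - 2)*(a + 2)*(a - 3)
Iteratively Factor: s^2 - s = (s)*(s - 1)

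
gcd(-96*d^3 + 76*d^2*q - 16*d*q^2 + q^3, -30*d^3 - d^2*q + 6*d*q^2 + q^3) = -2*d + q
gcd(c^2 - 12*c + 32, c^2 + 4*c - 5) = 1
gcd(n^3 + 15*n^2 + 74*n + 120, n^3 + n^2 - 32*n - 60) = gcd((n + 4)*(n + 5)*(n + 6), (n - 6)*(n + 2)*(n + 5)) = n + 5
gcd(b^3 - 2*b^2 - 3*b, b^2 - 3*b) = b^2 - 3*b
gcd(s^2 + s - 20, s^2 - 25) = s + 5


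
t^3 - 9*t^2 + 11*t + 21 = (t - 7)*(t - 3)*(t + 1)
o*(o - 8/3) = o^2 - 8*o/3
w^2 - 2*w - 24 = (w - 6)*(w + 4)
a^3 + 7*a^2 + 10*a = a*(a + 2)*(a + 5)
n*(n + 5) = n^2 + 5*n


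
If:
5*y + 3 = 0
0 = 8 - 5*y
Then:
No Solution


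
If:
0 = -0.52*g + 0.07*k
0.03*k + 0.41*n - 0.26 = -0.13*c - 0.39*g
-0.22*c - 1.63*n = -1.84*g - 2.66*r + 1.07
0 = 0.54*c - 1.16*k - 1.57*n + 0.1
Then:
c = 2.70197096023233 - 2.6477428657273*r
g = 0.304370467998377 - 0.438227714399879*r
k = 2.26103776227366 - 3.2554058783991*r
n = 1.49457940856701*r - 0.677541073701901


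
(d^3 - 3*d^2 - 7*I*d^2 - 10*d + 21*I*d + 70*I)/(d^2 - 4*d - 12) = (d^2 - d*(5 + 7*I) + 35*I)/(d - 6)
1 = 1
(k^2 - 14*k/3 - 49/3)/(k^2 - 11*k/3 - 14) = (k - 7)/(k - 6)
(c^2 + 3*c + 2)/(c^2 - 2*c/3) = 3*(c^2 + 3*c + 2)/(c*(3*c - 2))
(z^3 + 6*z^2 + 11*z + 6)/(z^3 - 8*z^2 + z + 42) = (z^2 + 4*z + 3)/(z^2 - 10*z + 21)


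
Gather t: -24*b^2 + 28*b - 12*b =-24*b^2 + 16*b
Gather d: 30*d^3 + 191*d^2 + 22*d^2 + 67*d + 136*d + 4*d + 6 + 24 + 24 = 30*d^3 + 213*d^2 + 207*d + 54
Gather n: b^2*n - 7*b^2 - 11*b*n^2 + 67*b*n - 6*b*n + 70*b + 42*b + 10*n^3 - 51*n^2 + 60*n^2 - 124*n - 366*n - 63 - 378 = -7*b^2 + 112*b + 10*n^3 + n^2*(9 - 11*b) + n*(b^2 + 61*b - 490) - 441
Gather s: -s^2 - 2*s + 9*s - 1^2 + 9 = -s^2 + 7*s + 8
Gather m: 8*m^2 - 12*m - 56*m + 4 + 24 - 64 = 8*m^2 - 68*m - 36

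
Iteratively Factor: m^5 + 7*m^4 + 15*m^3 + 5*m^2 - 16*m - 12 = (m + 2)*(m^4 + 5*m^3 + 5*m^2 - 5*m - 6) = (m - 1)*(m + 2)*(m^3 + 6*m^2 + 11*m + 6) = (m - 1)*(m + 2)^2*(m^2 + 4*m + 3) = (m - 1)*(m + 2)^2*(m + 3)*(m + 1)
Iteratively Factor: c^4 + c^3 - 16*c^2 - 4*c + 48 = (c + 4)*(c^3 - 3*c^2 - 4*c + 12) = (c + 2)*(c + 4)*(c^2 - 5*c + 6) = (c - 2)*(c + 2)*(c + 4)*(c - 3)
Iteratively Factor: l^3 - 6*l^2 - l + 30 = (l - 5)*(l^2 - l - 6) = (l - 5)*(l - 3)*(l + 2)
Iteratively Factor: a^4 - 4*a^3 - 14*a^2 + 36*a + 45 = (a + 1)*(a^3 - 5*a^2 - 9*a + 45) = (a - 3)*(a + 1)*(a^2 - 2*a - 15) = (a - 5)*(a - 3)*(a + 1)*(a + 3)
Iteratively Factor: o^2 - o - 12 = (o - 4)*(o + 3)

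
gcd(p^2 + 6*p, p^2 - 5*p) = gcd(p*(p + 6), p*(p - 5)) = p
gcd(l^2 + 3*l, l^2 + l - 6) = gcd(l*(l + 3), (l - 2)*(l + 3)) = l + 3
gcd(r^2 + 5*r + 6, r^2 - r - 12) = r + 3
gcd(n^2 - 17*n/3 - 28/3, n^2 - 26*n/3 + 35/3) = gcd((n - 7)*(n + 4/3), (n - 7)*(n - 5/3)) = n - 7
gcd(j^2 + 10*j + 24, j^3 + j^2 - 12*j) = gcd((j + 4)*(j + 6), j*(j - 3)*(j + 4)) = j + 4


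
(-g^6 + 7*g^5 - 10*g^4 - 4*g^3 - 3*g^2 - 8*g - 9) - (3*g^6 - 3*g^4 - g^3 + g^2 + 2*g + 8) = -4*g^6 + 7*g^5 - 7*g^4 - 3*g^3 - 4*g^2 - 10*g - 17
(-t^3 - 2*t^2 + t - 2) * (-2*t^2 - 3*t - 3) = 2*t^5 + 7*t^4 + 7*t^3 + 7*t^2 + 3*t + 6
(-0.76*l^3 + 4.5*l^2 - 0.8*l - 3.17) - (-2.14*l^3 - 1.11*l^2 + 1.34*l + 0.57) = 1.38*l^3 + 5.61*l^2 - 2.14*l - 3.74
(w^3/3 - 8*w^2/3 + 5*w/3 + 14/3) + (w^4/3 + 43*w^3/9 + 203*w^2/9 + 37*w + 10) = w^4/3 + 46*w^3/9 + 179*w^2/9 + 116*w/3 + 44/3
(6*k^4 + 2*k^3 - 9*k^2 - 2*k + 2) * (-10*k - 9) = -60*k^5 - 74*k^4 + 72*k^3 + 101*k^2 - 2*k - 18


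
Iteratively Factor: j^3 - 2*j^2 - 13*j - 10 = (j - 5)*(j^2 + 3*j + 2) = (j - 5)*(j + 1)*(j + 2)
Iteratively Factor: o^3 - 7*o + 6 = (o - 1)*(o^2 + o - 6) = (o - 2)*(o - 1)*(o + 3)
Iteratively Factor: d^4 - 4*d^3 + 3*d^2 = (d - 3)*(d^3 - d^2) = (d - 3)*(d - 1)*(d^2) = d*(d - 3)*(d - 1)*(d)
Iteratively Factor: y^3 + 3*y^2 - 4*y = (y)*(y^2 + 3*y - 4) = y*(y - 1)*(y + 4)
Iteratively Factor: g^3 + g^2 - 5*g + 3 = (g + 3)*(g^2 - 2*g + 1) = (g - 1)*(g + 3)*(g - 1)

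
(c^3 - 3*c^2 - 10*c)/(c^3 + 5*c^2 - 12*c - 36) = c*(c - 5)/(c^2 + 3*c - 18)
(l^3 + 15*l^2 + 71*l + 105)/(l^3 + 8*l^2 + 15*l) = (l + 7)/l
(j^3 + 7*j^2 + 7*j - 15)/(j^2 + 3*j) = j + 4 - 5/j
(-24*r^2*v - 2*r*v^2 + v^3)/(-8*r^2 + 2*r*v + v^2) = v*(6*r - v)/(2*r - v)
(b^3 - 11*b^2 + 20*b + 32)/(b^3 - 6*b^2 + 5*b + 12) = (b - 8)/(b - 3)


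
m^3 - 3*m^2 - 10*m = m*(m - 5)*(m + 2)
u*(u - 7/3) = u^2 - 7*u/3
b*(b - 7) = b^2 - 7*b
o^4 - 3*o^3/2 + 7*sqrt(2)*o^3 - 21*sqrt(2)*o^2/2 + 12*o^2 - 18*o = o*(o - 3/2)*(o + sqrt(2))*(o + 6*sqrt(2))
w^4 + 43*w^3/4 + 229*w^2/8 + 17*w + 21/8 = (w + 1/4)*(w + 1/2)*(w + 3)*(w + 7)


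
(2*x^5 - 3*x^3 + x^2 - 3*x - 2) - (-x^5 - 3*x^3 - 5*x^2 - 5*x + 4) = 3*x^5 + 6*x^2 + 2*x - 6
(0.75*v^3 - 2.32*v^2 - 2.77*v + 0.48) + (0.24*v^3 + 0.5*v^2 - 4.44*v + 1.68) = 0.99*v^3 - 1.82*v^2 - 7.21*v + 2.16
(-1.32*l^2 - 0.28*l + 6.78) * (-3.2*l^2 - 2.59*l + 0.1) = 4.224*l^4 + 4.3148*l^3 - 21.1028*l^2 - 17.5882*l + 0.678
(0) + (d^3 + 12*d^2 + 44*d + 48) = d^3 + 12*d^2 + 44*d + 48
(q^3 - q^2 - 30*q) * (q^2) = q^5 - q^4 - 30*q^3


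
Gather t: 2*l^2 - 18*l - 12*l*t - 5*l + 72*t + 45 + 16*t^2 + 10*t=2*l^2 - 23*l + 16*t^2 + t*(82 - 12*l) + 45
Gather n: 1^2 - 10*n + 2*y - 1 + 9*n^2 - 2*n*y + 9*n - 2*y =9*n^2 + n*(-2*y - 1)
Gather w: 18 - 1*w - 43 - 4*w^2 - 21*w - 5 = -4*w^2 - 22*w - 30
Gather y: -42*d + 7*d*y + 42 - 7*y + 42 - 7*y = -42*d + y*(7*d - 14) + 84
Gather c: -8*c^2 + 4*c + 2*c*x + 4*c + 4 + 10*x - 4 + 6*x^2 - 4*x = -8*c^2 + c*(2*x + 8) + 6*x^2 + 6*x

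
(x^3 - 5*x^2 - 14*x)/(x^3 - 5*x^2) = (x^2 - 5*x - 14)/(x*(x - 5))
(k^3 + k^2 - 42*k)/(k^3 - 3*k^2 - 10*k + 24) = k*(k^2 + k - 42)/(k^3 - 3*k^2 - 10*k + 24)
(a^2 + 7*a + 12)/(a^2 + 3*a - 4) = (a + 3)/(a - 1)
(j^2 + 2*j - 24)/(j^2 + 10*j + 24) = (j - 4)/(j + 4)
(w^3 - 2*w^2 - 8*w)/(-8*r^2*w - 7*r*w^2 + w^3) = (-w^2 + 2*w + 8)/(8*r^2 + 7*r*w - w^2)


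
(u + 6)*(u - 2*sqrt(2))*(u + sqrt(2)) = u^3 - sqrt(2)*u^2 + 6*u^2 - 6*sqrt(2)*u - 4*u - 24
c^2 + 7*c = c*(c + 7)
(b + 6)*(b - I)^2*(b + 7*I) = b^4 + 6*b^3 + 5*I*b^3 + 13*b^2 + 30*I*b^2 + 78*b - 7*I*b - 42*I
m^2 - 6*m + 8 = (m - 4)*(m - 2)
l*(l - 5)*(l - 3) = l^3 - 8*l^2 + 15*l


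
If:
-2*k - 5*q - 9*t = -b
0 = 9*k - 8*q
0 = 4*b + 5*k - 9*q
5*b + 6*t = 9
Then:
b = 1107/209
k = 864/209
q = 972/209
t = -609/209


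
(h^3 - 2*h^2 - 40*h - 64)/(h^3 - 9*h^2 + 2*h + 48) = (h + 4)/(h - 3)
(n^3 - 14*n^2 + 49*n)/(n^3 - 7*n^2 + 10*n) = (n^2 - 14*n + 49)/(n^2 - 7*n + 10)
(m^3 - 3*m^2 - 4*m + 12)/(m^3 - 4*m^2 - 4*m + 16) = (m - 3)/(m - 4)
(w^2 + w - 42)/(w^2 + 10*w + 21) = (w - 6)/(w + 3)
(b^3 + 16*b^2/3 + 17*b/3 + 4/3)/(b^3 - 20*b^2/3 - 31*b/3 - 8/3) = (b + 4)/(b - 8)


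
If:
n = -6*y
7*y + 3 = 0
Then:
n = 18/7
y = -3/7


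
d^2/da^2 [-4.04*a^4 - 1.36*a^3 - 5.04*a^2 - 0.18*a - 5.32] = -48.48*a^2 - 8.16*a - 10.08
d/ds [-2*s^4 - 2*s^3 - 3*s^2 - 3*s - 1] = -8*s^3 - 6*s^2 - 6*s - 3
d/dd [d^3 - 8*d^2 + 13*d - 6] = 3*d^2 - 16*d + 13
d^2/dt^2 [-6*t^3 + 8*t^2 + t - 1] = 16 - 36*t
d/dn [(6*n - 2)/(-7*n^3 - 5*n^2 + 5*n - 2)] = 2*(42*n^3 - 6*n^2 - 10*n - 1)/(49*n^6 + 70*n^5 - 45*n^4 - 22*n^3 + 45*n^2 - 20*n + 4)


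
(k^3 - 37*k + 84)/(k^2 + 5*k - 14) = (k^2 - 7*k + 12)/(k - 2)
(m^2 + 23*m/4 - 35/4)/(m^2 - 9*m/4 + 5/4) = (m + 7)/(m - 1)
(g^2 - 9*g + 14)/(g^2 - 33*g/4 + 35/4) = 4*(g - 2)/(4*g - 5)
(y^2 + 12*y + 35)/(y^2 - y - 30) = (y + 7)/(y - 6)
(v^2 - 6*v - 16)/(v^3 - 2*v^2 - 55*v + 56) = (v + 2)/(v^2 + 6*v - 7)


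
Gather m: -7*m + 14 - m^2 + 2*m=-m^2 - 5*m + 14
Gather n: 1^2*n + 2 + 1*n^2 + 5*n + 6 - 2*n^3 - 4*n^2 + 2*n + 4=-2*n^3 - 3*n^2 + 8*n + 12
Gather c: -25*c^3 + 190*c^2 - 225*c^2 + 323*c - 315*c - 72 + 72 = -25*c^3 - 35*c^2 + 8*c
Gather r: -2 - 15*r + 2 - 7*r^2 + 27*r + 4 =-7*r^2 + 12*r + 4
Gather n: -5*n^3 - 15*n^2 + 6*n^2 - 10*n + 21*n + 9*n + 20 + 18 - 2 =-5*n^3 - 9*n^2 + 20*n + 36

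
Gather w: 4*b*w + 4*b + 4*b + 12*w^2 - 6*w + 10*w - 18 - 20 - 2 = 8*b + 12*w^2 + w*(4*b + 4) - 40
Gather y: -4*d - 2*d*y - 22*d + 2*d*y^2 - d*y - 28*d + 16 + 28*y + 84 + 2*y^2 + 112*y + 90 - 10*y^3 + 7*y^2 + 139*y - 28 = -54*d - 10*y^3 + y^2*(2*d + 9) + y*(279 - 3*d) + 162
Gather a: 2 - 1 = 1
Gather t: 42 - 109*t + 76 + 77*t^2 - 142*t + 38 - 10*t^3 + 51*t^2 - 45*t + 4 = -10*t^3 + 128*t^2 - 296*t + 160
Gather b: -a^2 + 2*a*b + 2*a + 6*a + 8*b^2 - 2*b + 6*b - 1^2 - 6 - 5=-a^2 + 8*a + 8*b^2 + b*(2*a + 4) - 12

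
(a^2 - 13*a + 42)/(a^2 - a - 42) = (a - 6)/(a + 6)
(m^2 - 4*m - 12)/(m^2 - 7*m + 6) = (m + 2)/(m - 1)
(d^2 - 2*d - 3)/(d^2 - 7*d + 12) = (d + 1)/(d - 4)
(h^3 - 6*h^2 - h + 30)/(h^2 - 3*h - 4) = (-h^3 + 6*h^2 + h - 30)/(-h^2 + 3*h + 4)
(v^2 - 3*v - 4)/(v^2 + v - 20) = (v + 1)/(v + 5)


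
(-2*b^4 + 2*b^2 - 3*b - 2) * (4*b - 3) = -8*b^5 + 6*b^4 + 8*b^3 - 18*b^2 + b + 6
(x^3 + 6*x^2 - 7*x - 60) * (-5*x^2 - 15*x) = -5*x^5 - 45*x^4 - 55*x^3 + 405*x^2 + 900*x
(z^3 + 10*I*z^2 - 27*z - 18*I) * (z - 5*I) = z^4 + 5*I*z^3 + 23*z^2 + 117*I*z - 90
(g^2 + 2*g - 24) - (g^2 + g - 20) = g - 4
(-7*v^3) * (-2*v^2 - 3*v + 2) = 14*v^5 + 21*v^4 - 14*v^3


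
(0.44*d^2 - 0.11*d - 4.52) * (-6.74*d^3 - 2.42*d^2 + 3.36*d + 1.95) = -2.9656*d^5 - 0.3234*d^4 + 32.2094*d^3 + 11.4268*d^2 - 15.4017*d - 8.814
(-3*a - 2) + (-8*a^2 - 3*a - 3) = -8*a^2 - 6*a - 5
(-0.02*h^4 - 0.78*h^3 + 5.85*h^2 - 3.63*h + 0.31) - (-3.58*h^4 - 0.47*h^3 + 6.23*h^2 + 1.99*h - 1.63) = 3.56*h^4 - 0.31*h^3 - 0.380000000000001*h^2 - 5.62*h + 1.94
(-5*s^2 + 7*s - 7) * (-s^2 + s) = 5*s^4 - 12*s^3 + 14*s^2 - 7*s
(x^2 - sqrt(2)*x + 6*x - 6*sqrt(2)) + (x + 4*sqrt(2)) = x^2 - sqrt(2)*x + 7*x - 2*sqrt(2)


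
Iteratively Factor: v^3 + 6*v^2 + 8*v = (v + 4)*(v^2 + 2*v) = v*(v + 4)*(v + 2)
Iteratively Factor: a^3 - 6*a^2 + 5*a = (a - 5)*(a^2 - a) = a*(a - 5)*(a - 1)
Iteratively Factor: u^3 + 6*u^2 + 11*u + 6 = (u + 1)*(u^2 + 5*u + 6) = (u + 1)*(u + 2)*(u + 3)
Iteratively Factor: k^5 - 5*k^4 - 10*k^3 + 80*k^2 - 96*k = (k - 2)*(k^4 - 3*k^3 - 16*k^2 + 48*k) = (k - 3)*(k - 2)*(k^3 - 16*k) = k*(k - 3)*(k - 2)*(k^2 - 16) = k*(k - 3)*(k - 2)*(k + 4)*(k - 4)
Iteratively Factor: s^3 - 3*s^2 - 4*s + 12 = (s - 2)*(s^2 - s - 6) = (s - 3)*(s - 2)*(s + 2)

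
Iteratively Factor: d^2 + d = (d)*(d + 1)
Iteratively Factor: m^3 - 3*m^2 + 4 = (m + 1)*(m^2 - 4*m + 4) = (m - 2)*(m + 1)*(m - 2)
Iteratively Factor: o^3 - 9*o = (o - 3)*(o^2 + 3*o) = o*(o - 3)*(o + 3)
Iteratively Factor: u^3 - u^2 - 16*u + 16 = (u + 4)*(u^2 - 5*u + 4) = (u - 4)*(u + 4)*(u - 1)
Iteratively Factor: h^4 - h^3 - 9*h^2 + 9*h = (h - 3)*(h^3 + 2*h^2 - 3*h) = (h - 3)*(h - 1)*(h^2 + 3*h) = h*(h - 3)*(h - 1)*(h + 3)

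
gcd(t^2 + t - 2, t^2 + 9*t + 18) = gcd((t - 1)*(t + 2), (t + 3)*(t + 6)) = 1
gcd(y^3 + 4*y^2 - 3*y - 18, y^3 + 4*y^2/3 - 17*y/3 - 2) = y^2 + y - 6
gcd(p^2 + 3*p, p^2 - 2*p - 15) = p + 3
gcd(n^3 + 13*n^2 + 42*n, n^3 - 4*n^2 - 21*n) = n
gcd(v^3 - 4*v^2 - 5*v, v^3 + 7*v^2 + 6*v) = v^2 + v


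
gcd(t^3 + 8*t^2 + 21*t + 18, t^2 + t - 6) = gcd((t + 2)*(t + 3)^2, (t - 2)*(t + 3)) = t + 3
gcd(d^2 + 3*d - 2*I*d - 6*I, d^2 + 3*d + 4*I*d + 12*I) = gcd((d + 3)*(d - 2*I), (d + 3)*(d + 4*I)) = d + 3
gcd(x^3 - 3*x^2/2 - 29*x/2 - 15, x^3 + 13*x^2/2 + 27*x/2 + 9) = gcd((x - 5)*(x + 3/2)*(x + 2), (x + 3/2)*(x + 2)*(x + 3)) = x^2 + 7*x/2 + 3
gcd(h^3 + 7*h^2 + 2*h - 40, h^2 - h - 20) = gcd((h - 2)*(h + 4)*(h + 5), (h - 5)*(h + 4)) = h + 4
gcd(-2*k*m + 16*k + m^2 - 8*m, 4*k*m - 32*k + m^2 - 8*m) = m - 8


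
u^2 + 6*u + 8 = (u + 2)*(u + 4)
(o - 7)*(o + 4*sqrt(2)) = o^2 - 7*o + 4*sqrt(2)*o - 28*sqrt(2)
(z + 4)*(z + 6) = z^2 + 10*z + 24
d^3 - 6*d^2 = d^2*(d - 6)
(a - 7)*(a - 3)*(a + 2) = a^3 - 8*a^2 + a + 42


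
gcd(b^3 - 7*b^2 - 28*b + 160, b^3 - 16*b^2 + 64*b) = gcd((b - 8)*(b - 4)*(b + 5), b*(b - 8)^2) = b - 8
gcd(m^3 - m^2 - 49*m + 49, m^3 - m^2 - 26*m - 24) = 1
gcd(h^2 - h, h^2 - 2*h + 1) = h - 1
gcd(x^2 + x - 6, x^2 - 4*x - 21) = x + 3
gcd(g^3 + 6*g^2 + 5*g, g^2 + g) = g^2 + g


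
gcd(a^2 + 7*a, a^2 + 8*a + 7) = a + 7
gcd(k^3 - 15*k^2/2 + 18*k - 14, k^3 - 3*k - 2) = k - 2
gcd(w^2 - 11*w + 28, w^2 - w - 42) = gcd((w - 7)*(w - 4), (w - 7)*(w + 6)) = w - 7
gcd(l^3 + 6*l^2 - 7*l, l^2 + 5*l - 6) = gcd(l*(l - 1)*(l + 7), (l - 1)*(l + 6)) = l - 1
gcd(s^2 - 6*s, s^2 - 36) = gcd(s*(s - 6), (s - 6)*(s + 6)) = s - 6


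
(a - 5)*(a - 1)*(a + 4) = a^3 - 2*a^2 - 19*a + 20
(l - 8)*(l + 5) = l^2 - 3*l - 40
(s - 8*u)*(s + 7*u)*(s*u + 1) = s^3*u - s^2*u^2 + s^2 - 56*s*u^3 - s*u - 56*u^2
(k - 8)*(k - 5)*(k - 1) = k^3 - 14*k^2 + 53*k - 40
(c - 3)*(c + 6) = c^2 + 3*c - 18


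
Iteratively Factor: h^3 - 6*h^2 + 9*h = (h)*(h^2 - 6*h + 9) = h*(h - 3)*(h - 3)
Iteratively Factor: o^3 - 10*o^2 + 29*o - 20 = (o - 4)*(o^2 - 6*o + 5) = (o - 5)*(o - 4)*(o - 1)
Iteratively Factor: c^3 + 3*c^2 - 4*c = (c + 4)*(c^2 - c) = (c - 1)*(c + 4)*(c)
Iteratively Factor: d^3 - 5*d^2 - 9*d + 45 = (d + 3)*(d^2 - 8*d + 15) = (d - 5)*(d + 3)*(d - 3)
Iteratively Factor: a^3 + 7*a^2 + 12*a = (a)*(a^2 + 7*a + 12) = a*(a + 3)*(a + 4)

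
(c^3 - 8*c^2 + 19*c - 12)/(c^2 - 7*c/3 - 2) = 3*(c^2 - 5*c + 4)/(3*c + 2)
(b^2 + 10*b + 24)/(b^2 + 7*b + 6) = (b + 4)/(b + 1)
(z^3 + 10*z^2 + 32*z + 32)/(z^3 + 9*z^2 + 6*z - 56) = (z^2 + 6*z + 8)/(z^2 + 5*z - 14)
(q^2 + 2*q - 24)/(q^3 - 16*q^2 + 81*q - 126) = (q^2 + 2*q - 24)/(q^3 - 16*q^2 + 81*q - 126)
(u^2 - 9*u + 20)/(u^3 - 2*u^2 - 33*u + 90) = (u - 4)/(u^2 + 3*u - 18)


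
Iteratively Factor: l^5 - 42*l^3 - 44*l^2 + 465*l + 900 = (l + 3)*(l^4 - 3*l^3 - 33*l^2 + 55*l + 300) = (l + 3)*(l + 4)*(l^3 - 7*l^2 - 5*l + 75) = (l - 5)*(l + 3)*(l + 4)*(l^2 - 2*l - 15) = (l - 5)*(l + 3)^2*(l + 4)*(l - 5)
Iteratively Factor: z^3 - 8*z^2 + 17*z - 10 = (z - 5)*(z^2 - 3*z + 2) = (z - 5)*(z - 2)*(z - 1)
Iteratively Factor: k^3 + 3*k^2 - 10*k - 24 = (k + 4)*(k^2 - k - 6) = (k + 2)*(k + 4)*(k - 3)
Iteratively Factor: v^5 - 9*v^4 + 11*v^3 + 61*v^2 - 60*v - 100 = (v - 2)*(v^4 - 7*v^3 - 3*v^2 + 55*v + 50) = (v - 5)*(v - 2)*(v^3 - 2*v^2 - 13*v - 10) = (v - 5)*(v - 2)*(v + 2)*(v^2 - 4*v - 5) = (v - 5)^2*(v - 2)*(v + 2)*(v + 1)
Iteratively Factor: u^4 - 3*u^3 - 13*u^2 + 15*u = (u)*(u^3 - 3*u^2 - 13*u + 15) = u*(u + 3)*(u^2 - 6*u + 5) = u*(u - 1)*(u + 3)*(u - 5)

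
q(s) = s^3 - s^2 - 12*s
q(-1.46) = 12.28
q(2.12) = -20.41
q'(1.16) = -10.28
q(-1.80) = 12.53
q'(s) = 3*s^2 - 2*s - 12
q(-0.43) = 4.90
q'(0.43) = -12.31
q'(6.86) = 115.46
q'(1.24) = -9.87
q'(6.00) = 84.00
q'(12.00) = 396.00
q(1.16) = -13.70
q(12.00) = 1440.00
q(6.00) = 108.00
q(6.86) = 193.45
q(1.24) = -14.51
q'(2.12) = -2.76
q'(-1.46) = -2.69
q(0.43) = -5.27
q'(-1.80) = 1.32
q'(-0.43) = -10.59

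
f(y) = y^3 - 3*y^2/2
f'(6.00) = 90.00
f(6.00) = 162.00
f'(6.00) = 90.00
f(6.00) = 162.00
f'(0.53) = -0.75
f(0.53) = -0.27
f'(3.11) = 19.69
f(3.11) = 15.57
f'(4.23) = 40.99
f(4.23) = 48.85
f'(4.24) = 41.21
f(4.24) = 49.26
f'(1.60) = 2.88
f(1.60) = 0.26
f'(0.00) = 0.00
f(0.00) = 0.00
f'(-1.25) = 8.44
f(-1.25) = -4.30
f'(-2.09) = 19.37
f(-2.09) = -15.68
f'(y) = 3*y^2 - 3*y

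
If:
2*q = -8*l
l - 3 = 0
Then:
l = 3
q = -12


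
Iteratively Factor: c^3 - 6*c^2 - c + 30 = (c - 3)*(c^2 - 3*c - 10) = (c - 3)*(c + 2)*(c - 5)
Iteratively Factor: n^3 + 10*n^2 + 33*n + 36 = (n + 4)*(n^2 + 6*n + 9) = (n + 3)*(n + 4)*(n + 3)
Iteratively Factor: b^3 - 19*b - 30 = (b - 5)*(b^2 + 5*b + 6) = (b - 5)*(b + 2)*(b + 3)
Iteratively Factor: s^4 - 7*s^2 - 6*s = (s + 2)*(s^3 - 2*s^2 - 3*s) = (s - 3)*(s + 2)*(s^2 + s) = (s - 3)*(s + 1)*(s + 2)*(s)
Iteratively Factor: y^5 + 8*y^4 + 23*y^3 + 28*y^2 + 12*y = (y + 1)*(y^4 + 7*y^3 + 16*y^2 + 12*y) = (y + 1)*(y + 3)*(y^3 + 4*y^2 + 4*y) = y*(y + 1)*(y + 3)*(y^2 + 4*y + 4) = y*(y + 1)*(y + 2)*(y + 3)*(y + 2)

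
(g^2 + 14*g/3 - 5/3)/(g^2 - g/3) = (g + 5)/g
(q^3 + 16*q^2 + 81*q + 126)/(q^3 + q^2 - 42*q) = (q^2 + 9*q + 18)/(q*(q - 6))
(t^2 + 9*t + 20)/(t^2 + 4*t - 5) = (t + 4)/(t - 1)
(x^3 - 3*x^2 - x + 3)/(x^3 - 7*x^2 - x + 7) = (x - 3)/(x - 7)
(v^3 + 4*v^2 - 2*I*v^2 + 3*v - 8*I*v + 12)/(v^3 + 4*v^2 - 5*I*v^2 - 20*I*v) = (v^2 - 2*I*v + 3)/(v*(v - 5*I))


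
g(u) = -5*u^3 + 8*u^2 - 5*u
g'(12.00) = -1973.00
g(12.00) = -7548.00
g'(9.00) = -1076.00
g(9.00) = -3042.00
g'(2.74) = -73.77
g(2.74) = -56.49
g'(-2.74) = -161.45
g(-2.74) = 176.61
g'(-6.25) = -690.94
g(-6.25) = 1564.45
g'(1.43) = -12.79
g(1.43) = -5.41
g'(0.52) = -0.74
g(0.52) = -1.14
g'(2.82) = -79.17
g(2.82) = -62.61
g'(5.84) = -423.14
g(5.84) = -752.24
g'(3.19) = -106.60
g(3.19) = -96.85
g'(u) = -15*u^2 + 16*u - 5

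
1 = 1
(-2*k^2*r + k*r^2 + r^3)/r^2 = -2*k^2/r + k + r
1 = 1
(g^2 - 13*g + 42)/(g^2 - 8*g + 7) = (g - 6)/(g - 1)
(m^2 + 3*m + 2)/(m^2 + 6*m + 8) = (m + 1)/(m + 4)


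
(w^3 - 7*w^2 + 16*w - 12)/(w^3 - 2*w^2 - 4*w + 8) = (w - 3)/(w + 2)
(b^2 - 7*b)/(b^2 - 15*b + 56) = b/(b - 8)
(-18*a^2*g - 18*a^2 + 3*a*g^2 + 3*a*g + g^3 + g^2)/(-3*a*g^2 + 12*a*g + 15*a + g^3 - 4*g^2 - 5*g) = (6*a + g)/(g - 5)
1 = 1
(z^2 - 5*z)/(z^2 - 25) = z/(z + 5)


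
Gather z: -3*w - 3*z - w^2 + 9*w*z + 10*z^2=-w^2 - 3*w + 10*z^2 + z*(9*w - 3)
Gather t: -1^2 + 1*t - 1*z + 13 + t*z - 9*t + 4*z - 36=t*(z - 8) + 3*z - 24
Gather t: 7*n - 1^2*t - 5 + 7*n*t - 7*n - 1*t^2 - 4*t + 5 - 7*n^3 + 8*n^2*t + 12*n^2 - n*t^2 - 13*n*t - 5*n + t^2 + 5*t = -7*n^3 + 12*n^2 - n*t^2 - 5*n + t*(8*n^2 - 6*n)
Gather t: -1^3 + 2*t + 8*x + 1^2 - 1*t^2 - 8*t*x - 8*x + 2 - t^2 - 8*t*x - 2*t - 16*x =-2*t^2 - 16*t*x - 16*x + 2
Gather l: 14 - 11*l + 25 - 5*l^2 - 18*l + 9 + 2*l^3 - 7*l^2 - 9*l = 2*l^3 - 12*l^2 - 38*l + 48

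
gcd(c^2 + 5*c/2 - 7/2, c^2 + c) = 1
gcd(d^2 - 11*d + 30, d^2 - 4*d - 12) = d - 6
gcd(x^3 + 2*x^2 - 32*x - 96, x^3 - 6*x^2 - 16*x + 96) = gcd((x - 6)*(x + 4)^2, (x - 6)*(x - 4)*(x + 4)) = x^2 - 2*x - 24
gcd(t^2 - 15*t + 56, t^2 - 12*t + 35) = t - 7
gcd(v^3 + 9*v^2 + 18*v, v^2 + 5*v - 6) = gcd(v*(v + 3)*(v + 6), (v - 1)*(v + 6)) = v + 6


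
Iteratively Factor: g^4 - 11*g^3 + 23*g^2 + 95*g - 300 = (g - 4)*(g^3 - 7*g^2 - 5*g + 75) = (g - 5)*(g - 4)*(g^2 - 2*g - 15) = (g - 5)*(g - 4)*(g + 3)*(g - 5)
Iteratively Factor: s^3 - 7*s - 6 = (s + 1)*(s^2 - s - 6) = (s + 1)*(s + 2)*(s - 3)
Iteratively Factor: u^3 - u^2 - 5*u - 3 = (u + 1)*(u^2 - 2*u - 3) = (u + 1)^2*(u - 3)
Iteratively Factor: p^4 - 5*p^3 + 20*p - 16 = (p + 2)*(p^3 - 7*p^2 + 14*p - 8) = (p - 2)*(p + 2)*(p^2 - 5*p + 4) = (p - 4)*(p - 2)*(p + 2)*(p - 1)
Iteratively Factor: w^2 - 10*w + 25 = (w - 5)*(w - 5)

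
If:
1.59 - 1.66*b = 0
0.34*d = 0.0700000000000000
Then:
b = 0.96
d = 0.21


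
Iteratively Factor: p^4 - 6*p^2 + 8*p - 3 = (p - 1)*(p^3 + p^2 - 5*p + 3) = (p - 1)^2*(p^2 + 2*p - 3) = (p - 1)^2*(p + 3)*(p - 1)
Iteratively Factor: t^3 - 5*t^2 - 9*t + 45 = (t - 5)*(t^2 - 9) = (t - 5)*(t + 3)*(t - 3)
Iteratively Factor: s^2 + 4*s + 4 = (s + 2)*(s + 2)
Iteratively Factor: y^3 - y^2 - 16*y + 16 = (y - 1)*(y^2 - 16) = (y - 1)*(y + 4)*(y - 4)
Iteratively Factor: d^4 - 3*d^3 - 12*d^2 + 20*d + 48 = (d - 4)*(d^3 + d^2 - 8*d - 12) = (d - 4)*(d + 2)*(d^2 - d - 6) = (d - 4)*(d - 3)*(d + 2)*(d + 2)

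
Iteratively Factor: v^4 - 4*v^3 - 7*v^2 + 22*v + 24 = (v - 3)*(v^3 - v^2 - 10*v - 8) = (v - 3)*(v + 2)*(v^2 - 3*v - 4) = (v - 3)*(v + 1)*(v + 2)*(v - 4)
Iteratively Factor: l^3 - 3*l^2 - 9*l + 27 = (l - 3)*(l^2 - 9) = (l - 3)*(l + 3)*(l - 3)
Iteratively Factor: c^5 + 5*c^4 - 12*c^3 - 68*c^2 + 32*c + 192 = (c + 4)*(c^4 + c^3 - 16*c^2 - 4*c + 48) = (c - 3)*(c + 4)*(c^3 + 4*c^2 - 4*c - 16) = (c - 3)*(c + 4)^2*(c^2 - 4) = (c - 3)*(c - 2)*(c + 4)^2*(c + 2)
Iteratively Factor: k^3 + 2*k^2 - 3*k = (k)*(k^2 + 2*k - 3) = k*(k + 3)*(k - 1)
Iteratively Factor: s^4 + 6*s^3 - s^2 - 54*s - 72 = (s + 4)*(s^3 + 2*s^2 - 9*s - 18) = (s + 3)*(s + 4)*(s^2 - s - 6) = (s - 3)*(s + 3)*(s + 4)*(s + 2)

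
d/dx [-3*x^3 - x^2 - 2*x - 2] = -9*x^2 - 2*x - 2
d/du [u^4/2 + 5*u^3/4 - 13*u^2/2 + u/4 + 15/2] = 2*u^3 + 15*u^2/4 - 13*u + 1/4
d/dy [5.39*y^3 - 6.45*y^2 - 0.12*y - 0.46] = 16.17*y^2 - 12.9*y - 0.12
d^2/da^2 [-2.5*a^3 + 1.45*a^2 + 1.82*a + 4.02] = 2.9 - 15.0*a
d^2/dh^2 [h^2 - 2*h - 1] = 2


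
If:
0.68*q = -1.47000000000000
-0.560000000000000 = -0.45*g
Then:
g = 1.24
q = -2.16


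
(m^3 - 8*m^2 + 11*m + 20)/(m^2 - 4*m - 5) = m - 4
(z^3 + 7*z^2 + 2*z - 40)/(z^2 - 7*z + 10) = (z^2 + 9*z + 20)/(z - 5)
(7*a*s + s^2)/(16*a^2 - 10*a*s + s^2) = s*(7*a + s)/(16*a^2 - 10*a*s + s^2)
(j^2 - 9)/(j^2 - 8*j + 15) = (j + 3)/(j - 5)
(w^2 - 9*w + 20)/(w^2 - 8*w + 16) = (w - 5)/(w - 4)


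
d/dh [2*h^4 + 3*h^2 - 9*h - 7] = 8*h^3 + 6*h - 9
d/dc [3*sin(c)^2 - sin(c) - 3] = (6*sin(c) - 1)*cos(c)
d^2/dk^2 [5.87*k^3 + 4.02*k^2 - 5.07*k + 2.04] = 35.22*k + 8.04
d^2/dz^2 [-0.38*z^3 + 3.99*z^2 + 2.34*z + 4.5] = 7.98 - 2.28*z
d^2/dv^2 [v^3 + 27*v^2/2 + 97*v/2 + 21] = 6*v + 27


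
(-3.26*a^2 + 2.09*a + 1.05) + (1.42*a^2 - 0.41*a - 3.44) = -1.84*a^2 + 1.68*a - 2.39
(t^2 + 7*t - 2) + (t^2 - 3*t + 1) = 2*t^2 + 4*t - 1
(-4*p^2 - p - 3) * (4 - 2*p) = 8*p^3 - 14*p^2 + 2*p - 12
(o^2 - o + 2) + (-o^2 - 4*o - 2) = -5*o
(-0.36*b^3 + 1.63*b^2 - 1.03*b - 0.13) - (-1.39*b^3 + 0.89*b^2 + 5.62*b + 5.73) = 1.03*b^3 + 0.74*b^2 - 6.65*b - 5.86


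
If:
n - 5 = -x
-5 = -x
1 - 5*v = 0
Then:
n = 0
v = 1/5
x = 5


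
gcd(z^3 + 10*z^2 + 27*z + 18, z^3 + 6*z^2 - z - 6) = z^2 + 7*z + 6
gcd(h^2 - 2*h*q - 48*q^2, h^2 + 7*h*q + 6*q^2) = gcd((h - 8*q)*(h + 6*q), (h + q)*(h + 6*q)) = h + 6*q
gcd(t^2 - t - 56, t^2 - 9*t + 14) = 1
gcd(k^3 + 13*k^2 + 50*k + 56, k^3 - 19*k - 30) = k + 2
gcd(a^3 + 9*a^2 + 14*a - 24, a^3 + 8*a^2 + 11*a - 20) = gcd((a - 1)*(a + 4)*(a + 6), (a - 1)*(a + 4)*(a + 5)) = a^2 + 3*a - 4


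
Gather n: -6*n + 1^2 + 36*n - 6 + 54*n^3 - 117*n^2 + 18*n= 54*n^3 - 117*n^2 + 48*n - 5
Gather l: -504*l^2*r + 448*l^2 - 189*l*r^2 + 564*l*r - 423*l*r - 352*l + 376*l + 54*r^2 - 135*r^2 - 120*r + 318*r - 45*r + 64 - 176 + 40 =l^2*(448 - 504*r) + l*(-189*r^2 + 141*r + 24) - 81*r^2 + 153*r - 72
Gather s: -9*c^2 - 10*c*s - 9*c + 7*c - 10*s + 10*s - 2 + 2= -9*c^2 - 10*c*s - 2*c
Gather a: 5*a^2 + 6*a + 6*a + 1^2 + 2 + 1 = 5*a^2 + 12*a + 4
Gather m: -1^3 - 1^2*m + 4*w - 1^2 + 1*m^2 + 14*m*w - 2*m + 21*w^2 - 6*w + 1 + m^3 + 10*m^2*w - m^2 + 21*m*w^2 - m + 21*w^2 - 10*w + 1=m^3 + 10*m^2*w + m*(21*w^2 + 14*w - 4) + 42*w^2 - 12*w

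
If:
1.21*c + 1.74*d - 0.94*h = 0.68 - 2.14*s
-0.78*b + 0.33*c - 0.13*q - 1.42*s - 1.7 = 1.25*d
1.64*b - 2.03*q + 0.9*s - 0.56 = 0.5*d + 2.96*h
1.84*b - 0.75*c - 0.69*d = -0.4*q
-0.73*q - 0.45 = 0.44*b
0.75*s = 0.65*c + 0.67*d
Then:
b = 0.72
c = 2.94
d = -1.90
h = 1.51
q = -1.05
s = 0.86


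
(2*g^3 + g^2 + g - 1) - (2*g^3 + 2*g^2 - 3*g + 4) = -g^2 + 4*g - 5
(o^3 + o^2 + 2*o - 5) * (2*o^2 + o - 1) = 2*o^5 + 3*o^4 + 4*o^3 - 9*o^2 - 7*o + 5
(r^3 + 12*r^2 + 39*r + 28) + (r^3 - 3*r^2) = 2*r^3 + 9*r^2 + 39*r + 28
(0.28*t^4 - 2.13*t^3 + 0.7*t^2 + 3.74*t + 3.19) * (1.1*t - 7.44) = 0.308*t^5 - 4.4262*t^4 + 16.6172*t^3 - 1.094*t^2 - 24.3166*t - 23.7336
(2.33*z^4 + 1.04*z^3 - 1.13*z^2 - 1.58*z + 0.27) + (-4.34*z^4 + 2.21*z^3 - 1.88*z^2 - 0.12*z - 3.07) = -2.01*z^4 + 3.25*z^3 - 3.01*z^2 - 1.7*z - 2.8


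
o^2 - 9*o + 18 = (o - 6)*(o - 3)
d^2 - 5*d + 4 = (d - 4)*(d - 1)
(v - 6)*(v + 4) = v^2 - 2*v - 24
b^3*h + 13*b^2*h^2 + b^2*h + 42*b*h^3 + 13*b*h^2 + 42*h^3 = (b + 6*h)*(b + 7*h)*(b*h + h)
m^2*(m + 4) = m^3 + 4*m^2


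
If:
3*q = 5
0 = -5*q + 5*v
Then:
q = 5/3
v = 5/3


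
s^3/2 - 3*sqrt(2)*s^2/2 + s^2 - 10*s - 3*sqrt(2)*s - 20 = (s/2 + 1)*(s - 5*sqrt(2))*(s + 2*sqrt(2))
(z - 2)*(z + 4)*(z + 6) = z^3 + 8*z^2 + 4*z - 48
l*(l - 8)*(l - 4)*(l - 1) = l^4 - 13*l^3 + 44*l^2 - 32*l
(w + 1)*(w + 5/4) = w^2 + 9*w/4 + 5/4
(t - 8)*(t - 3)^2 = t^3 - 14*t^2 + 57*t - 72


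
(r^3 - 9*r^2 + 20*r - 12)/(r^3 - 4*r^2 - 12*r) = (r^2 - 3*r + 2)/(r*(r + 2))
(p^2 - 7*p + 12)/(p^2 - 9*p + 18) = (p - 4)/(p - 6)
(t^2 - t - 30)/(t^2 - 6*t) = (t + 5)/t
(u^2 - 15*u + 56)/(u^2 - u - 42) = (u - 8)/(u + 6)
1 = 1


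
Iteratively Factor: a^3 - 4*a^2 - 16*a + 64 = (a - 4)*(a^2 - 16) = (a - 4)^2*(a + 4)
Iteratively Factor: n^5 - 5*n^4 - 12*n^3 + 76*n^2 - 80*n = (n - 5)*(n^4 - 12*n^2 + 16*n) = (n - 5)*(n + 4)*(n^3 - 4*n^2 + 4*n) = (n - 5)*(n - 2)*(n + 4)*(n^2 - 2*n) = n*(n - 5)*(n - 2)*(n + 4)*(n - 2)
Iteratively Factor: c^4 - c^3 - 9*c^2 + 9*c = (c + 3)*(c^3 - 4*c^2 + 3*c) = (c - 3)*(c + 3)*(c^2 - c) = (c - 3)*(c - 1)*(c + 3)*(c)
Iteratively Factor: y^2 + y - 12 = (y + 4)*(y - 3)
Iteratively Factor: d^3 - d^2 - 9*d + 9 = (d - 1)*(d^2 - 9) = (d - 1)*(d + 3)*(d - 3)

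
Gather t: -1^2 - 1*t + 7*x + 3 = -t + 7*x + 2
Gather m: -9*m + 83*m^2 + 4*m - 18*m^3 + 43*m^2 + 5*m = -18*m^3 + 126*m^2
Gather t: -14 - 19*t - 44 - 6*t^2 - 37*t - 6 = -6*t^2 - 56*t - 64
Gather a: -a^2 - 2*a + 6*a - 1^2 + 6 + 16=-a^2 + 4*a + 21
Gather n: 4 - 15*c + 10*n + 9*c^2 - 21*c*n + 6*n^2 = 9*c^2 - 15*c + 6*n^2 + n*(10 - 21*c) + 4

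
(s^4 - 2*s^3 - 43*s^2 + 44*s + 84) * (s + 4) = s^5 + 2*s^4 - 51*s^3 - 128*s^2 + 260*s + 336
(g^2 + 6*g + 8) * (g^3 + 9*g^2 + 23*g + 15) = g^5 + 15*g^4 + 85*g^3 + 225*g^2 + 274*g + 120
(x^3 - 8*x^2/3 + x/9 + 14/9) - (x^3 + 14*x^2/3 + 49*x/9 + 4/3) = -22*x^2/3 - 16*x/3 + 2/9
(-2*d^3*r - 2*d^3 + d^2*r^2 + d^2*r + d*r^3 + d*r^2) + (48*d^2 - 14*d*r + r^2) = -2*d^3*r - 2*d^3 + d^2*r^2 + d^2*r + 48*d^2 + d*r^3 + d*r^2 - 14*d*r + r^2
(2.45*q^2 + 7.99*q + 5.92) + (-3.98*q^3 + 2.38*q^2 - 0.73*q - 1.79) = -3.98*q^3 + 4.83*q^2 + 7.26*q + 4.13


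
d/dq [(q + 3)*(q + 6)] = 2*q + 9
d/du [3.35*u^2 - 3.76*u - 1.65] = 6.7*u - 3.76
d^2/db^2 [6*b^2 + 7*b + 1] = 12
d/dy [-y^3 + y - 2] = 1 - 3*y^2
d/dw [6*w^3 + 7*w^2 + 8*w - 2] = 18*w^2 + 14*w + 8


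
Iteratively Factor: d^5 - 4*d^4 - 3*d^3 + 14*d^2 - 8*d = (d - 1)*(d^4 - 3*d^3 - 6*d^2 + 8*d) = d*(d - 1)*(d^3 - 3*d^2 - 6*d + 8) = d*(d - 1)^2*(d^2 - 2*d - 8) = d*(d - 1)^2*(d + 2)*(d - 4)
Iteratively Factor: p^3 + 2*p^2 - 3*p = (p + 3)*(p^2 - p) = (p - 1)*(p + 3)*(p)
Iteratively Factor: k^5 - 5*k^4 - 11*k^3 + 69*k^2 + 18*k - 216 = (k + 3)*(k^4 - 8*k^3 + 13*k^2 + 30*k - 72) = (k - 4)*(k + 3)*(k^3 - 4*k^2 - 3*k + 18) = (k - 4)*(k - 3)*(k + 3)*(k^2 - k - 6) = (k - 4)*(k - 3)*(k + 2)*(k + 3)*(k - 3)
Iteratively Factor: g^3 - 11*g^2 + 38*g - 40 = (g - 4)*(g^2 - 7*g + 10) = (g - 5)*(g - 4)*(g - 2)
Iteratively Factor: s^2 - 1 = (s - 1)*(s + 1)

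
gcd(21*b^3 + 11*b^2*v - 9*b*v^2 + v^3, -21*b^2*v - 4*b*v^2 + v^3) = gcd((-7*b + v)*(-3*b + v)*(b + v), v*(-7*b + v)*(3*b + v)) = -7*b + v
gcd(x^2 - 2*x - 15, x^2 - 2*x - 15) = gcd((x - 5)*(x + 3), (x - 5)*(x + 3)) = x^2 - 2*x - 15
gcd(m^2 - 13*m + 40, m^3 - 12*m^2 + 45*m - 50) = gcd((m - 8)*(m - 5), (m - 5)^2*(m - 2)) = m - 5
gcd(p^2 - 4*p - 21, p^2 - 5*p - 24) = p + 3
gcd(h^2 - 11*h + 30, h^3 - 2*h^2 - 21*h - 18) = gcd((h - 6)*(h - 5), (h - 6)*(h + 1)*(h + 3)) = h - 6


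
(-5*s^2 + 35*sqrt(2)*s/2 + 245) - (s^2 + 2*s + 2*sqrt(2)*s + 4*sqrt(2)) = -6*s^2 - 2*s + 31*sqrt(2)*s/2 - 4*sqrt(2) + 245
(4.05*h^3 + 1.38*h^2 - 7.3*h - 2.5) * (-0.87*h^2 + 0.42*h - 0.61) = -3.5235*h^5 + 0.5004*h^4 + 4.4601*h^3 - 1.7328*h^2 + 3.403*h + 1.525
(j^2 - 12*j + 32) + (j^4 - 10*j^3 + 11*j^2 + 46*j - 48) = j^4 - 10*j^3 + 12*j^2 + 34*j - 16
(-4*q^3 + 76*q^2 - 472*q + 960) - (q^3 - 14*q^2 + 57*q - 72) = -5*q^3 + 90*q^2 - 529*q + 1032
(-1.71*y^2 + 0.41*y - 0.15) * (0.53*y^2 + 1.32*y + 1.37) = -0.9063*y^4 - 2.0399*y^3 - 1.881*y^2 + 0.3637*y - 0.2055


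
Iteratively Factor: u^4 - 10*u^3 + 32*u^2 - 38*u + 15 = (u - 3)*(u^3 - 7*u^2 + 11*u - 5) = (u - 3)*(u - 1)*(u^2 - 6*u + 5) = (u - 5)*(u - 3)*(u - 1)*(u - 1)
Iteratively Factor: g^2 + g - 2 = (g + 2)*(g - 1)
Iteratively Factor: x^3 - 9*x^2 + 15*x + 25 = (x - 5)*(x^2 - 4*x - 5) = (x - 5)^2*(x + 1)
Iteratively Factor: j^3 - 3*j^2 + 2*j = (j)*(j^2 - 3*j + 2) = j*(j - 2)*(j - 1)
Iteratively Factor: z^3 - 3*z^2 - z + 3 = (z - 1)*(z^2 - 2*z - 3) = (z - 3)*(z - 1)*(z + 1)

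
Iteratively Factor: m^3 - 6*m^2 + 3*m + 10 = (m + 1)*(m^2 - 7*m + 10) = (m - 2)*(m + 1)*(m - 5)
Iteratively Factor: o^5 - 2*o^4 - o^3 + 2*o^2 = (o - 1)*(o^4 - o^3 - 2*o^2) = o*(o - 1)*(o^3 - o^2 - 2*o) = o*(o - 1)*(o + 1)*(o^2 - 2*o) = o^2*(o - 1)*(o + 1)*(o - 2)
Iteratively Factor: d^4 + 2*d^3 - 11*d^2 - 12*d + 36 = (d + 3)*(d^3 - d^2 - 8*d + 12) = (d + 3)^2*(d^2 - 4*d + 4) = (d - 2)*(d + 3)^2*(d - 2)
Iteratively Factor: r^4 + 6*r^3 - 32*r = (r + 4)*(r^3 + 2*r^2 - 8*r) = r*(r + 4)*(r^2 + 2*r - 8) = r*(r - 2)*(r + 4)*(r + 4)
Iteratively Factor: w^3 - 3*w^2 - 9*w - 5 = (w - 5)*(w^2 + 2*w + 1) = (w - 5)*(w + 1)*(w + 1)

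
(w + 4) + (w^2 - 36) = w^2 + w - 32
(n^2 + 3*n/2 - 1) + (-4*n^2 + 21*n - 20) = -3*n^2 + 45*n/2 - 21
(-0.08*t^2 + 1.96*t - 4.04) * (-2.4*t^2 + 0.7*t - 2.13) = 0.192*t^4 - 4.76*t^3 + 11.2384*t^2 - 7.0028*t + 8.6052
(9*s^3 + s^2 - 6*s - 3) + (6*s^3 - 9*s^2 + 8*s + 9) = 15*s^3 - 8*s^2 + 2*s + 6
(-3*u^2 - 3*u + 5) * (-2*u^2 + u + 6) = 6*u^4 + 3*u^3 - 31*u^2 - 13*u + 30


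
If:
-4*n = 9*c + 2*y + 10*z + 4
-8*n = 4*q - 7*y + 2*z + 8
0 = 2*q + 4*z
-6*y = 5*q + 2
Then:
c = 11/54 - 133*z/54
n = 53*z/24 - 31/24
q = -2*z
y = 5*z/3 - 1/3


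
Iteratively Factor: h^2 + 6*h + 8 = (h + 4)*(h + 2)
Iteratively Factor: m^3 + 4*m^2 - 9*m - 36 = (m + 3)*(m^2 + m - 12) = (m - 3)*(m + 3)*(m + 4)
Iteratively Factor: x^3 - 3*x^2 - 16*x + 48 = (x - 3)*(x^2 - 16) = (x - 3)*(x + 4)*(x - 4)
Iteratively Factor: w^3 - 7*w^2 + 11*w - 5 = (w - 1)*(w^2 - 6*w + 5) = (w - 5)*(w - 1)*(w - 1)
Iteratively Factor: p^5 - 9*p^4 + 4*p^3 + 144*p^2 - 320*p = (p + 4)*(p^4 - 13*p^3 + 56*p^2 - 80*p) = (p - 4)*(p + 4)*(p^3 - 9*p^2 + 20*p) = (p - 5)*(p - 4)*(p + 4)*(p^2 - 4*p) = (p - 5)*(p - 4)^2*(p + 4)*(p)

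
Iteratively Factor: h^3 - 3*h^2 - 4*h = (h)*(h^2 - 3*h - 4) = h*(h + 1)*(h - 4)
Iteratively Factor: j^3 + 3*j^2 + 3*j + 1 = (j + 1)*(j^2 + 2*j + 1) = (j + 1)^2*(j + 1)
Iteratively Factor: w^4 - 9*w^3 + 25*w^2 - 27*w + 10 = (w - 5)*(w^3 - 4*w^2 + 5*w - 2) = (w - 5)*(w - 2)*(w^2 - 2*w + 1) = (w - 5)*(w - 2)*(w - 1)*(w - 1)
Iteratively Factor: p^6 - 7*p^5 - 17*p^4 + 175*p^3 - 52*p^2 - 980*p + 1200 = (p - 2)*(p^5 - 5*p^4 - 27*p^3 + 121*p^2 + 190*p - 600) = (p - 2)*(p + 3)*(p^4 - 8*p^3 - 3*p^2 + 130*p - 200) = (p - 2)*(p + 3)*(p + 4)*(p^3 - 12*p^2 + 45*p - 50) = (p - 5)*(p - 2)*(p + 3)*(p + 4)*(p^2 - 7*p + 10) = (p - 5)^2*(p - 2)*(p + 3)*(p + 4)*(p - 2)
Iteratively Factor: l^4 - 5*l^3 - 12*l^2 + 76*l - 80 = (l - 2)*(l^3 - 3*l^2 - 18*l + 40) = (l - 2)^2*(l^2 - l - 20) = (l - 2)^2*(l + 4)*(l - 5)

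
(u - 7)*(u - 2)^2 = u^3 - 11*u^2 + 32*u - 28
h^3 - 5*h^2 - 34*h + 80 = (h - 8)*(h - 2)*(h + 5)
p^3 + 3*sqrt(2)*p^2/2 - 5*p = p*(p - sqrt(2))*(p + 5*sqrt(2)/2)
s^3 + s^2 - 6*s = s*(s - 2)*(s + 3)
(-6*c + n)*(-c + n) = 6*c^2 - 7*c*n + n^2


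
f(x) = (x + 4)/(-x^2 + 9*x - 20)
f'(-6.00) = -0.00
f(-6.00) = 0.02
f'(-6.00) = -0.00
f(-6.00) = 0.02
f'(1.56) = -0.58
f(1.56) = -0.66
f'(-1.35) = -0.06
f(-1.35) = -0.08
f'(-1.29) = -0.06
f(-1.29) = -0.08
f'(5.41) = 49.52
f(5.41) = -16.28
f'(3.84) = -305.81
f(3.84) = -42.24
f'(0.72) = -0.25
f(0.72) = -0.34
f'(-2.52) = -0.03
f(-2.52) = -0.03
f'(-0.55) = -0.09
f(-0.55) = -0.14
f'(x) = (x + 4)*(2*x - 9)/(-x^2 + 9*x - 20)^2 + 1/(-x^2 + 9*x - 20)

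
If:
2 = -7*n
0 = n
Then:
No Solution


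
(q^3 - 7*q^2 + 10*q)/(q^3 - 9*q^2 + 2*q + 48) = q*(q^2 - 7*q + 10)/(q^3 - 9*q^2 + 2*q + 48)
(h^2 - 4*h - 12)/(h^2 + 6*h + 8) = (h - 6)/(h + 4)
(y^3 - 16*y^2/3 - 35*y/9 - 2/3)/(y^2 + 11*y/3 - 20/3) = (9*y^3 - 48*y^2 - 35*y - 6)/(3*(3*y^2 + 11*y - 20))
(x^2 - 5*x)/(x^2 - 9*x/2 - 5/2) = 2*x/(2*x + 1)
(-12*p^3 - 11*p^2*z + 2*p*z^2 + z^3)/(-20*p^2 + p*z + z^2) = (-12*p^3 - 11*p^2*z + 2*p*z^2 + z^3)/(-20*p^2 + p*z + z^2)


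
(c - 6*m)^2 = c^2 - 12*c*m + 36*m^2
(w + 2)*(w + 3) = w^2 + 5*w + 6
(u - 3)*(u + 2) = u^2 - u - 6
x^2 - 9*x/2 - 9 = (x - 6)*(x + 3/2)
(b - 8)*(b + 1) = b^2 - 7*b - 8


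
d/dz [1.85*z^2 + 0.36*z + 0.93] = 3.7*z + 0.36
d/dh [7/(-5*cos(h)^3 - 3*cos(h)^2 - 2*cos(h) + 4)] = 7*(15*sin(h)^2 - 6*cos(h) - 17)*sin(h)/(5*cos(h)^3 + 3*cos(h)^2 + 2*cos(h) - 4)^2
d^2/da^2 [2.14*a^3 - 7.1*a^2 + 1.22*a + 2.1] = 12.84*a - 14.2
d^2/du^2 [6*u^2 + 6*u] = 12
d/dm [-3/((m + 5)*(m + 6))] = 3*(2*m + 11)/((m + 5)^2*(m + 6)^2)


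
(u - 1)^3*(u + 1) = u^4 - 2*u^3 + 2*u - 1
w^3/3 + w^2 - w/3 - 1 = (w/3 + 1)*(w - 1)*(w + 1)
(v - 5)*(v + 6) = v^2 + v - 30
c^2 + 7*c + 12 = (c + 3)*(c + 4)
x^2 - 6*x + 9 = (x - 3)^2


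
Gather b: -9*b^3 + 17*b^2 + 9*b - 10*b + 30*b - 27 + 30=-9*b^3 + 17*b^2 + 29*b + 3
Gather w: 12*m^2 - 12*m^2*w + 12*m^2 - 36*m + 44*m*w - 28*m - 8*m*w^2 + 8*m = 24*m^2 - 8*m*w^2 - 56*m + w*(-12*m^2 + 44*m)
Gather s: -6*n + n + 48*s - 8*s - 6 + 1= -5*n + 40*s - 5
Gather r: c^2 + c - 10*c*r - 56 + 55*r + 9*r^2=c^2 + c + 9*r^2 + r*(55 - 10*c) - 56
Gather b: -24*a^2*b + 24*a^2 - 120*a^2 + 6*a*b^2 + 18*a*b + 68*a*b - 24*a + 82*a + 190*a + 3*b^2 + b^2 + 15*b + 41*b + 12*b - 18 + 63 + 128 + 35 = -96*a^2 + 248*a + b^2*(6*a + 4) + b*(-24*a^2 + 86*a + 68) + 208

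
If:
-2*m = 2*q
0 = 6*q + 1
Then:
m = 1/6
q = -1/6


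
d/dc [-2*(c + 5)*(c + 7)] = -4*c - 24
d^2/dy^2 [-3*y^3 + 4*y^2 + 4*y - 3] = 8 - 18*y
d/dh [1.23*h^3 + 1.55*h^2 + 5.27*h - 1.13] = 3.69*h^2 + 3.1*h + 5.27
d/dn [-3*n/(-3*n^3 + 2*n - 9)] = -18*n^3/(3*n^3 - 2*n + 9)^2 + 27/(3*n^3 - 2*n + 9)^2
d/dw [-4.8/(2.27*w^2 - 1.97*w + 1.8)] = (21.792*w - 9.456)/(2.27*w^2 - 1.97*w + 1.8)^2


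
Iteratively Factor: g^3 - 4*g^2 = (g - 4)*(g^2) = g*(g - 4)*(g)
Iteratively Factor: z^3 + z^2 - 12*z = (z + 4)*(z^2 - 3*z) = (z - 3)*(z + 4)*(z)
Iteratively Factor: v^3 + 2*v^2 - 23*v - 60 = (v + 3)*(v^2 - v - 20) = (v + 3)*(v + 4)*(v - 5)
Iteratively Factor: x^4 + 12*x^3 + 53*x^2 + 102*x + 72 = (x + 4)*(x^3 + 8*x^2 + 21*x + 18) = (x + 3)*(x + 4)*(x^2 + 5*x + 6) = (x + 2)*(x + 3)*(x + 4)*(x + 3)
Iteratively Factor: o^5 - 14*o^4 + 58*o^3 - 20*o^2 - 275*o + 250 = (o - 1)*(o^4 - 13*o^3 + 45*o^2 + 25*o - 250) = (o - 1)*(o + 2)*(o^3 - 15*o^2 + 75*o - 125) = (o - 5)*(o - 1)*(o + 2)*(o^2 - 10*o + 25) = (o - 5)^2*(o - 1)*(o + 2)*(o - 5)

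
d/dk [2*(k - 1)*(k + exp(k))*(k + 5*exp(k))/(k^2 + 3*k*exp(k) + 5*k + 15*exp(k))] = 2*(-(k - 1)*(k + exp(k))*(k + 5*exp(k))*(3*k*exp(k) + 2*k + 18*exp(k) + 5) + ((k - 1)*(k + exp(k))*(5*exp(k) + 1) + (k - 1)*(k + 5*exp(k))*(exp(k) + 1) + (k + exp(k))*(k + 5*exp(k)))*(k^2 + 3*k*exp(k) + 5*k + 15*exp(k)))/(k^2 + 3*k*exp(k) + 5*k + 15*exp(k))^2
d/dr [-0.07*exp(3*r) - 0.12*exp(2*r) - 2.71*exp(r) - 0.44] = (-0.21*exp(2*r) - 0.24*exp(r) - 2.71)*exp(r)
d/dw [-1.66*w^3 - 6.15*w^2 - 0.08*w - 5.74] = -4.98*w^2 - 12.3*w - 0.08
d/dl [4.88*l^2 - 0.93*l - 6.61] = 9.76*l - 0.93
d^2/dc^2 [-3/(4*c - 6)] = -12/(2*c - 3)^3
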